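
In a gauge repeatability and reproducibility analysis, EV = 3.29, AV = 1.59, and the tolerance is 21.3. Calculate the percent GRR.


GRR = sqrt(EV^2 + AV^2) = sqrt(3.29^2 + 1.59^2) = 3.6540662
%GRR = GRR / tol * 100 = 3.6540662 / 21.3 * 100
%GRR = 17.1552

17.1552


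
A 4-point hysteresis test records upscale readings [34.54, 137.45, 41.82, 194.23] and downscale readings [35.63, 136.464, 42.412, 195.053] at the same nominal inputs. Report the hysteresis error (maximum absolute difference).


|34.54 - 35.63| = 1.0900
|137.45 - 136.464| = 0.9860
|41.82 - 42.412| = 0.5920
|194.23 - 195.053| = 0.8230
hysteresis = max(diffs) = 1.0900

1.0900


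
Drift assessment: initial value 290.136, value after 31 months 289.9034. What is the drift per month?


rate = (v2 - v1) / months
= (289.9034 - 290.136) / 31
= -0.2326 / 31
= -0.0075

-0.0075


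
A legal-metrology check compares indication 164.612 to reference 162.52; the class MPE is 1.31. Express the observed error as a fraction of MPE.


e = indication - reference = 164.612 - 162.52 = 2.0920
|e| = 2.0920
ratio = |e| / MPE = 2.0920 / 1.31
ratio = 1.5969

1.5969


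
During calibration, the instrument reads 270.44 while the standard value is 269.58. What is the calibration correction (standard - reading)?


Correction = standard - reading
= 269.58 - 270.44
= -0.8600

-0.8600


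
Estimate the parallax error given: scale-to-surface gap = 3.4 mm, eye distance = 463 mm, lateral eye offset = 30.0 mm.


error = h * offset / d
= 3.4 * 30.0 / 463
= 0.2203

0.2203


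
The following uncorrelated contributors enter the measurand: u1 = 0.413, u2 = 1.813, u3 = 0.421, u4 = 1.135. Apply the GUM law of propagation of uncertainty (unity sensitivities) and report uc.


uc = sqrt(0.413^2 + 1.813^2 + 0.421^2 + 1.135^2)
uc = sqrt(4.923004)
uc = 2.2188

2.2188


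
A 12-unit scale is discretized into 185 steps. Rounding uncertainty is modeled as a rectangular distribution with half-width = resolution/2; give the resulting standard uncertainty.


resolution = range / divisions
resolution = 12 / 185 = 0.064864865
u_res = resolution / (2*sqrt(3))
u_res = 0.064864865 / 3.4641016
u_res = 0.0187

0.0187


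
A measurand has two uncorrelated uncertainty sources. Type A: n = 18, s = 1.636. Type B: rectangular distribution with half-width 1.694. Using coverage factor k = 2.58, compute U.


u_A = s / sqrt(n) = 1.636 / sqrt(18) = 0.3856089
u_B = half_width / sqrt(3) = 1.694 / sqrt(3) = 0.97803136
uc = sqrt(u_A^2 + u_B^2) = sqrt(0.3856089^2 + 0.97803136^2) = 1.0513037
U = k * uc = 2.58 * 1.0513037
U = 2.7124

2.7124


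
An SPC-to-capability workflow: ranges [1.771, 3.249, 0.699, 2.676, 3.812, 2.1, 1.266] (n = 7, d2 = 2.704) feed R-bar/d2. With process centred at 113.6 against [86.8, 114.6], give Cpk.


R_bar = (1.771 + 3.249 + 0.699 + 2.676 + 3.812 + 2.1 + 1.266) / 7 = 2.2247143
sigma = R_bar / d2 = 2.2247143 / 2.704 = 0.82274937
Cp = (USL - LSL)/(6*sigma) = (114.6 - 86.8)/(6*0.82274937) = 5.6315
Cpu = (114.6 - 113.6)/(3*0.82274937) = 0.4051
Cpl = (113.6 - 86.8)/(3*0.82274937) = 10.8579
Cpk = min(Cpu, Cpl) = 0.4051

0.4051


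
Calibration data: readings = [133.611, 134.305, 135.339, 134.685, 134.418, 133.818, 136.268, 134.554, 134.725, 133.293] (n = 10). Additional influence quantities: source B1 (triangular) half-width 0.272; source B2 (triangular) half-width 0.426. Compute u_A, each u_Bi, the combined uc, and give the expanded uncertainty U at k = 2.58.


mean = (133.611 + 134.305 + 135.339 + 134.685 + 134.418 + 133.818 + 136.268 + 134.554 + 134.725 + 133.293) / 10 = 134.5016
s = sqrt(sum((x - mean)^2)/(n-1)) = 0.86117029
u_A = s / sqrt(n) = 0.86117029 / sqrt(10) = 0.27232596
u_B1 = 0.272 / sqrt(6) = 0.11104354
u_B2 = 0.426 / sqrt(6) = 0.17391377
uc = sqrt(0.27232596^2 + 0.11104354^2 + 0.17391377^2) = 0.34166957
U = k * uc = 2.58 * 0.34166957
U = 0.8815

0.8815


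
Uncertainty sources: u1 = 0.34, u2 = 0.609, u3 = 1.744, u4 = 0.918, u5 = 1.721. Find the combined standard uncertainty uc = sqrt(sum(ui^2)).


uc = sqrt(0.34^2 + 0.609^2 + 1.744^2 + 0.918^2 + 1.721^2)
uc = sqrt(7.332582)
uc = 2.7079

2.7079


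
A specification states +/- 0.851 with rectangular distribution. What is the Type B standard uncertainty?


u_B = half_width / sqrt(3)
u_B = 0.851 / 1.7320508
u_B = 0.4913

0.4913


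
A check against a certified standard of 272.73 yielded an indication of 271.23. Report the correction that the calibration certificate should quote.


Correction = standard - reading
= 272.73 - 271.23
= 1.5000

1.5000


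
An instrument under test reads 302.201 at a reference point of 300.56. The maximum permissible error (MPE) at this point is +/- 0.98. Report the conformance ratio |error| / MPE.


e = indication - reference = 302.201 - 300.56 = 1.6410
|e| = 1.6410
ratio = |e| / MPE = 1.6410 / 0.98
ratio = 1.6745

1.6745


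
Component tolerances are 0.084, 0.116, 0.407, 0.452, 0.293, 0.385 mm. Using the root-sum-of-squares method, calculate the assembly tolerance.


RSS = sqrt(0.084^2 + 0.116^2 + 0.407^2 + 0.452^2 + 0.293^2 + 0.385^2)
= sqrt(0.624539)
= 0.7903

0.7903


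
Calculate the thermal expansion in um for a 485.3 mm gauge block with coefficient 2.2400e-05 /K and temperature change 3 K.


dL = L * alpha * dT
= 485.3 * 2.2400e-05 * 3
= 0.0326122 mm
dL_um = 0.0326122 * 1000 = 32.6122 um

32.6122


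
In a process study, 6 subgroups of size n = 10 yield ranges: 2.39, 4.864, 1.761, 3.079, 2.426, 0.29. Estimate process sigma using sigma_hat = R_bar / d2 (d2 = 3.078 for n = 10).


R_bar = (2.39 + 4.864 + 1.761 + 3.079 + 2.426 + 0.29) / 6
R_bar = 14.81 / 6 = 2.4683333
sigma_hat = R_bar / d2 = 2.4683333 / 3.078 = 0.8019

0.8019


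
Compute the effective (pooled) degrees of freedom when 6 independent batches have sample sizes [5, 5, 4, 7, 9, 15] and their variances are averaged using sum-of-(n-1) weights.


nu = sum_i (n_i - 1)
nu = ((5 - 1) + (5 - 1) + (4 - 1) + (7 - 1) + (9 - 1) + (15 - 1))
nu = 4 + 4 + 3 + 6 + 8 + 14
nu = 39

39


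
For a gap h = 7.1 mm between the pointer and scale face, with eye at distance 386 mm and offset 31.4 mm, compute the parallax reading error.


error = h * offset / d
= 7.1 * 31.4 / 386
= 0.5776

0.5776


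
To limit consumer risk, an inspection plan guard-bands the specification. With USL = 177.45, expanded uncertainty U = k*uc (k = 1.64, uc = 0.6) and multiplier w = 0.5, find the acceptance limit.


U = k * uc = 1.64 * 0.6 = 0.984
guard band g = w * U = 0.5 * 0.984 = 0.492
AL = USL - g = 177.45 - 0.492
AL = 176.9580

176.9580


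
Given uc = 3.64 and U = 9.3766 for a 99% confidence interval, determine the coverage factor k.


k = U / uc
k = 9.3766 / 3.64
k = 2.576

2.576


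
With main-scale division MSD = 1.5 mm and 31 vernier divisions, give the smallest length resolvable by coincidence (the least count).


LC = MSD / n_div
= 1.5 / 31
= 0.0484

0.0484


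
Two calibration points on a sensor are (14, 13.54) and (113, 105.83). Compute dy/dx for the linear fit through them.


slope = (y2 - y1) / (x2 - x1)
= (105.83 - 13.54) / (113 - 14)
= 92.2900 / 99
= 0.9322

0.9322


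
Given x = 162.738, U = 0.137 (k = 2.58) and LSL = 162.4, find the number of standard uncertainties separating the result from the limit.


u = U / k = 0.137 / 2.58 = 0.053100775
margin = |LSL - x| = |162.4 - 162.738| = 0.338
z = margin / u = 0.338 / 0.053100775
z = 6.3653

6.3653


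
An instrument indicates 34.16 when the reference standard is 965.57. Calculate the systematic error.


Systematic error = measured - true
= 34.16 - 965.57
= -931.4100

-931.4100


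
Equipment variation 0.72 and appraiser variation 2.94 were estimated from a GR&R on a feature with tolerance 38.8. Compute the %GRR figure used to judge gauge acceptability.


GRR = sqrt(EV^2 + AV^2) = sqrt(0.72^2 + 2.94^2) = 3.0268796
%GRR = GRR / tol * 100 = 3.0268796 / 38.8 * 100
%GRR = 7.8012

7.8012


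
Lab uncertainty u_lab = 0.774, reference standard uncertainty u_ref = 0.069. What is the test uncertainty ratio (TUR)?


TUR = u_lab / u_ref
= 0.774 / 0.069
= 11.2174

11.2174


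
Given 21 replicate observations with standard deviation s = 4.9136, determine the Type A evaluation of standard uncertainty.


u_A = s / sqrt(n)
u_A = 4.9136 / sqrt(21)
u_A = 4.9136 / 4.5825757
u_A = 1.0722

1.0722


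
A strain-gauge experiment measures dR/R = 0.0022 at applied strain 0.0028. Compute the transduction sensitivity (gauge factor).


GF = (dR/R) / epsilon
= 0.0022 / 0.0028
= 0.7857

0.7857


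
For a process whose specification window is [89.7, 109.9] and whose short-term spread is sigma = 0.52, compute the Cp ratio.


Cp = (USL - LSL) / (6 * sigma)
= (109.9 - 89.7) / (6 * 0.52)
= 20.2000 / 3.1200
= 6.4744

6.4744


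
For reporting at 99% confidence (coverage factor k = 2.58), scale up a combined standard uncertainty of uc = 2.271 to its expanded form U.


U = k * uc
U = 2.58 * 2.271
U = 5.8592

5.8592


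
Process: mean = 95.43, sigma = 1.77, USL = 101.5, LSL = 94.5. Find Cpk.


Cpu = (USL - mean) / (3*sigma) = (101.5 - 95.43) / (3*1.77) = 1.1431
Cpl = (mean - LSL) / (3*sigma) = (95.43 - 94.5) / (3*1.77) = 0.1751
Cpk = min(Cpu, Cpl) = 0.1751

0.1751


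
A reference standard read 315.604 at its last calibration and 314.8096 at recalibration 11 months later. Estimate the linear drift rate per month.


rate = (v2 - v1) / months
= (314.8096 - 315.604) / 11
= -0.7944 / 11
= -0.0722

-0.0722


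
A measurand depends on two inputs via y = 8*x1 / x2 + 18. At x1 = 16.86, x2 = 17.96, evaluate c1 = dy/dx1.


y = 8*x1 / x2 + 18
dy/dx1 = 8/x2
Evaluate at x2 = 17.96: c1 = 8 / 17.96
c1 = 0.4454

0.4454


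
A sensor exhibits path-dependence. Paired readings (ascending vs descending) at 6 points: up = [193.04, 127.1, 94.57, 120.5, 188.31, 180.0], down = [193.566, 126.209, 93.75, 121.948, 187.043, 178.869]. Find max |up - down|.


|193.04 - 193.566| = 0.5260
|127.1 - 126.209| = 0.8910
|94.57 - 93.75| = 0.8200
|120.5 - 121.948| = 1.4480
|188.31 - 187.043| = 1.2670
|180.0 - 178.869| = 1.1310
hysteresis = max(diffs) = 1.4480

1.4480


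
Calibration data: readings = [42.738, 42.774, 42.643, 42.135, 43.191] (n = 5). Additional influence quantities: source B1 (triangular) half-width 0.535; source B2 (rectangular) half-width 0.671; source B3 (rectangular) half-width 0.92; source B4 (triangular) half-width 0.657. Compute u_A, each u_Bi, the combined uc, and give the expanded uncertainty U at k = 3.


mean = (42.738 + 42.774 + 42.643 + 42.135 + 43.191) / 5 = 42.6962
s = sqrt(sum((x - mean)^2)/(n-1)) = 0.37762508
u_A = s / sqrt(n) = 0.37762508 / sqrt(5) = 0.16887907
u_B1 = 0.535 / sqrt(6) = 0.21841284
u_B2 = 0.671 / sqrt(3) = 0.38740203
u_B3 = 0.92 / sqrt(3) = 0.53116225
u_B4 = 0.657 / sqrt(6) = 0.26821913
uc = sqrt(0.16887907^2 + 0.21841284^2 + 0.38740203^2 + 0.53116225^2 + 0.26821913^2) = 0.76182641
U = k * uc = 3 * 0.76182641
U = 2.2855

2.2855


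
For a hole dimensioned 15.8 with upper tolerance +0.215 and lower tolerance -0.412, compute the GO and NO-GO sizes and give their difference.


GO = nominal - lower_tol (smallest hole = maximum material condition)
GO = 15.8 - 0.412 = 15.388
NO-GO = nominal + upper_tol (largest hole = least material condition)
NO-GO = 15.8 + 0.215 = 16.015
spread = NO-GO - GO = 16.015 - 15.388 = 0.6270

0.6270


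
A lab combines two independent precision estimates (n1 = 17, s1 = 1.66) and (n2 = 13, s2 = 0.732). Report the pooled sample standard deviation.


s_p = sqrt(((n1-1)*s1^2 + (n2-1)*s2^2) / (n1+n2-2))
numerator = (17-1)*1.66^2 + (13-1)*0.732^2 = 44.0896 + 6.429888 = 50.519488
denominator = 17 + 13 - 2 = 28
s_p^2 = 50.519488 / 28 = 1.8042674
s_p = sqrt(1.8042674) = 1.3432

1.3432


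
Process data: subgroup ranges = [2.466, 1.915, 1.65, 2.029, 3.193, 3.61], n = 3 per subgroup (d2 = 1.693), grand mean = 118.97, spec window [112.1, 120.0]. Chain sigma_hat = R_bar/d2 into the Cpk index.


R_bar = (2.466 + 1.915 + 1.65 + 2.029 + 3.193 + 3.61) / 6 = 2.4771667
sigma = R_bar / d2 = 2.4771667 / 1.693 = 1.4631817
Cp = (USL - LSL)/(6*sigma) = (120.0 - 112.1)/(6*1.4631817) = 0.8999
Cpu = (120.0 - 118.97)/(3*1.4631817) = 0.2346
Cpl = (118.97 - 112.1)/(3*1.4631817) = 1.5651
Cpk = min(Cpu, Cpl) = 0.2346

0.2346


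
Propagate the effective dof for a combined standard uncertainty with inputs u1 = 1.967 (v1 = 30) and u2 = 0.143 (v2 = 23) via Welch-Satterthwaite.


uc = sqrt(u1^2 + u2^2) = sqrt(1.967^2 + 0.143^2) = 1.9721912
v_eff = uc^4 / (u1^4/v1 + u2^4/v2)
= 1.9721912^4 / (1.967^4/30 + 0.143^4/23)
= 15.128507 / 0.49901317
v_eff = 30.3168

30.3168


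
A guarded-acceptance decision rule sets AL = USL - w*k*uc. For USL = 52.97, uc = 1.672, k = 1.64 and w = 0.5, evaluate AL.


U = k * uc = 1.64 * 1.672 = 2.74208
guard band g = w * U = 0.5 * 2.74208 = 1.37104
AL = USL - g = 52.97 - 1.37104
AL = 51.5990

51.5990


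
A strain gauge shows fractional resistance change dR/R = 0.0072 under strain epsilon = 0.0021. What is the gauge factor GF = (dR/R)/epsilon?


GF = (dR/R) / epsilon
= 0.0072 / 0.0021
= 3.4286

3.4286


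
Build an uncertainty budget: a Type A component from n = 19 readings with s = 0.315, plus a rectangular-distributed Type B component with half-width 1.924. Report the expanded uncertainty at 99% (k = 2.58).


u_A = s / sqrt(n) = 0.315 / sqrt(19) = 0.072265956
u_B = half_width / sqrt(3) = 1.924 / sqrt(3) = 1.1108219
uc = sqrt(u_A^2 + u_B^2) = sqrt(0.072265956^2 + 1.1108219^2) = 1.1131701
U = k * uc = 2.58 * 1.1131701
U = 2.8720

2.8720


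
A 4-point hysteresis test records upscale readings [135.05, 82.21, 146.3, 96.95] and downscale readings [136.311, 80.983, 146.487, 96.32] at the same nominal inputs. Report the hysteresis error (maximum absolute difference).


|135.05 - 136.311| = 1.2610
|82.21 - 80.983| = 1.2270
|146.3 - 146.487| = 0.1870
|96.95 - 96.32| = 0.6300
hysteresis = max(diffs) = 1.2610

1.2610


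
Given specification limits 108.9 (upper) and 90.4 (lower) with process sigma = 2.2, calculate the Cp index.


Cp = (USL - LSL) / (6 * sigma)
= (108.9 - 90.4) / (6 * 2.2)
= 18.5000 / 13.2000
= 1.4015

1.4015


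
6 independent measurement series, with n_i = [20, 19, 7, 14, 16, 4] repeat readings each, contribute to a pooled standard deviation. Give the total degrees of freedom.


nu = sum_i (n_i - 1)
nu = ((20 - 1) + (19 - 1) + (7 - 1) + (14 - 1) + (16 - 1) + (4 - 1))
nu = 19 + 18 + 6 + 13 + 15 + 3
nu = 74

74


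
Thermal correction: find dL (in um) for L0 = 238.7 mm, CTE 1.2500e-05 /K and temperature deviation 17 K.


dL = L * alpha * dT
= 238.7 * 1.2500e-05 * 17
= 0.0507237 mm
dL_um = 0.0507237 * 1000 = 50.7237 um

50.7237


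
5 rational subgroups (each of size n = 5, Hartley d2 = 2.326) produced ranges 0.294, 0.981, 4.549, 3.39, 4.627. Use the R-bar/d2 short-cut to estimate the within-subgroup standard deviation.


R_bar = (0.294 + 0.981 + 4.549 + 3.39 + 4.627) / 5
R_bar = 13.841 / 5 = 2.7682
sigma_hat = R_bar / d2 = 2.7682 / 2.326 = 1.1901

1.1901


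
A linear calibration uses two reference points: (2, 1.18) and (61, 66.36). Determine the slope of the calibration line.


slope = (y2 - y1) / (x2 - x1)
= (66.36 - 1.18) / (61 - 2)
= 65.1800 / 59
= 1.1047

1.1047


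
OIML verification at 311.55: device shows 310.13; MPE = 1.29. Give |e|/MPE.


e = indication - reference = 310.13 - 311.55 = -1.4200
|e| = 1.4200
ratio = |e| / MPE = 1.4200 / 1.29
ratio = 1.1008

1.1008


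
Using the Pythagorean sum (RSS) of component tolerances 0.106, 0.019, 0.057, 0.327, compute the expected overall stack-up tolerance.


RSS = sqrt(0.106^2 + 0.019^2 + 0.057^2 + 0.327^2)
= sqrt(0.121775)
= 0.3490

0.3490


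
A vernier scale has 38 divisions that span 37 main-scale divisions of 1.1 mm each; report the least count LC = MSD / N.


LC = MSD / n_div
= 1.1 / 38
= 0.0289

0.0289


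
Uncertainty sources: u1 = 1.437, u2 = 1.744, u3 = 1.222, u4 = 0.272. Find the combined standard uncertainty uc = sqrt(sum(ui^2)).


uc = sqrt(1.437^2 + 1.744^2 + 1.222^2 + 0.272^2)
uc = sqrt(6.673773)
uc = 2.5834

2.5834


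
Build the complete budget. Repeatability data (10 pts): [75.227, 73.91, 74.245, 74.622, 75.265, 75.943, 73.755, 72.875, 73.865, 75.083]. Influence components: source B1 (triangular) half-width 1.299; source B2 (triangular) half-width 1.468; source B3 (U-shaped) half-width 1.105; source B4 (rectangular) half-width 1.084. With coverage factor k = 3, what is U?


mean = (75.227 + 73.91 + 74.245 + 74.622 + 75.265 + 75.943 + 73.755 + 72.875 + 73.865 + 75.083) / 10 = 74.479
s = sqrt(sum((x - mean)^2)/(n-1)) = 0.91641609
u_A = s / sqrt(n) = 0.91641609 / sqrt(10) = 0.28979621
u_B1 = 1.299 / sqrt(6) = 0.53031453
u_B2 = 1.468 / sqrt(6) = 0.59930849
u_B3 = 1.105 / sqrt(2) = 0.78135299
u_B4 = 1.084 / sqrt(3) = 0.62584769
uc = sqrt(0.28979621^2 + 0.53031453^2 + 0.59930849^2 + 0.78135299^2 + 0.62584769^2) = 1.3139954
U = k * uc = 3 * 1.3139954
U = 3.9420

3.9420


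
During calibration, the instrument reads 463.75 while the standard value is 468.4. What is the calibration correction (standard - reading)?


Correction = standard - reading
= 468.4 - 463.75
= 4.6500

4.6500


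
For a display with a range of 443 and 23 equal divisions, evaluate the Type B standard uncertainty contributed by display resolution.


resolution = range / divisions
resolution = 443 / 23 = 19.26087
u_res = resolution / (2*sqrt(3))
u_res = 19.26087 / 3.4641016
u_res = 5.5601

5.5601


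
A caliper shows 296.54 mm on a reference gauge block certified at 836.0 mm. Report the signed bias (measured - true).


Systematic error = measured - true
= 296.54 - 836.0
= -539.4600

-539.4600


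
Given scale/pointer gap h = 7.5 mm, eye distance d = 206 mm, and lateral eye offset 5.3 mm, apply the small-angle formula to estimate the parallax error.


error = h * offset / d
= 7.5 * 5.3 / 206
= 0.1930

0.1930


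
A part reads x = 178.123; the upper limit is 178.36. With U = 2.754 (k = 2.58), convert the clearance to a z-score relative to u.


u = U / k = 2.754 / 2.58 = 1.0674419
margin = |USL - x| = |178.36 - 178.123| = 0.237
z = margin / u = 0.237 / 1.0674419
z = 0.2220

0.2220


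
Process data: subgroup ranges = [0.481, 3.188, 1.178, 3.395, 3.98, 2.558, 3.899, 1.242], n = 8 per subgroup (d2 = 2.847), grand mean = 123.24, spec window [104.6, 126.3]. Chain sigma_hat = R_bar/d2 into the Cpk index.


R_bar = (0.481 + 3.188 + 1.178 + 3.395 + 3.98 + 2.558 + 3.899 + 1.242) / 8 = 2.490125
sigma = R_bar / d2 = 2.490125 / 2.847 = 0.87464875
Cp = (USL - LSL)/(6*sigma) = (126.3 - 104.6)/(6*0.87464875) = 4.1350
Cpu = (126.3 - 123.24)/(3*0.87464875) = 1.1662
Cpl = (123.24 - 104.6)/(3*0.87464875) = 7.1038
Cpk = min(Cpu, Cpl) = 1.1662

1.1662


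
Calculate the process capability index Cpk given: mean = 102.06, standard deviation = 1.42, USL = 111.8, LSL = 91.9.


Cpu = (USL - mean) / (3*sigma) = (111.8 - 102.06) / (3*1.42) = 2.2864
Cpl = (mean - LSL) / (3*sigma) = (102.06 - 91.9) / (3*1.42) = 2.3850
Cpk = min(Cpu, Cpl) = 2.2864

2.2864


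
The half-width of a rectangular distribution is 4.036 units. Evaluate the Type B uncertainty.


u_B = half_width / sqrt(3)
u_B = 4.036 / 1.7320508
u_B = 2.3302

2.3302


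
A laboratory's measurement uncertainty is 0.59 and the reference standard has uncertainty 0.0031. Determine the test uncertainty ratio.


TUR = u_lab / u_ref
= 0.59 / 0.0031
= 190.3226

190.3226


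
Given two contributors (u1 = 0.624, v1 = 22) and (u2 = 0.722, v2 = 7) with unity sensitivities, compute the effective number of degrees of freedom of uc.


uc = sqrt(u1^2 + u2^2) = sqrt(0.624^2 + 0.722^2) = 0.95428507
v_eff = uc^4 / (u1^4/v1 + u2^4/v2)
= 0.95428507^4 / (0.624^4/22 + 0.722^4/7)
= 0.82930163 / 0.045711103
v_eff = 18.1422

18.1422


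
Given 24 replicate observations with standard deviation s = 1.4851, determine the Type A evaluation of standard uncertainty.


u_A = s / sqrt(n)
u_A = 1.4851 / sqrt(24)
u_A = 1.4851 / 4.8989795
u_A = 0.3031

0.3031


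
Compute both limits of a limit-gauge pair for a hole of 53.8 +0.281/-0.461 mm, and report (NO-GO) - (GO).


GO = nominal - lower_tol (smallest hole = maximum material condition)
GO = 53.8 - 0.461 = 53.339
NO-GO = nominal + upper_tol (largest hole = least material condition)
NO-GO = 53.8 + 0.281 = 54.081
spread = NO-GO - GO = 54.081 - 53.339 = 0.7420

0.7420


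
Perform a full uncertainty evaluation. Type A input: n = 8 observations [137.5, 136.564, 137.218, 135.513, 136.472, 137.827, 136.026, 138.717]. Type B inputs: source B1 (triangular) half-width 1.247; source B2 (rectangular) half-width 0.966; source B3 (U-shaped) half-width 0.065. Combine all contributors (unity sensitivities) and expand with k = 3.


mean = (137.5 + 136.564 + 137.218 + 135.513 + 136.472 + 137.827 + 136.026 + 138.717) / 8 = 136.979625
s = sqrt(sum((x - mean)^2)/(n-1)) = 1.038883
u_A = s / sqrt(n) = 1.038883 / sqrt(8) = 0.36730061
u_B1 = 1.247 / sqrt(6) = 0.50908562
u_B2 = 0.966 / sqrt(3) = 0.55772036
u_B3 = 0.065 / sqrt(2) = 0.045961941
uc = sqrt(0.36730061^2 + 0.50908562^2 + 0.55772036^2 + 0.045961941^2) = 0.84097705
U = k * uc = 3 * 0.84097705
U = 2.5229

2.5229


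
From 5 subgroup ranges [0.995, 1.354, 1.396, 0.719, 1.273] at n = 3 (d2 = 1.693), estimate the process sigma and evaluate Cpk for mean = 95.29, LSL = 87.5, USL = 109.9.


R_bar = (0.995 + 1.354 + 1.396 + 0.719 + 1.273) / 5 = 1.1474
sigma = R_bar / d2 = 1.1474 / 1.693 = 0.67773184
Cp = (USL - LSL)/(6*sigma) = (109.9 - 87.5)/(6*0.67773184) = 5.5086
Cpu = (109.9 - 95.29)/(3*0.67773184) = 7.1857
Cpl = (95.29 - 87.5)/(3*0.67773184) = 3.8314
Cpk = min(Cpu, Cpl) = 3.8314

3.8314


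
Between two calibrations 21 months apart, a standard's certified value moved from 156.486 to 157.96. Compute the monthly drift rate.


rate = (v2 - v1) / months
= (157.96 - 156.486) / 21
= 1.4740 / 21
= 0.0702

0.0702


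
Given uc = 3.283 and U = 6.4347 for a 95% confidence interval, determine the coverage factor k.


k = U / uc
k = 6.4347 / 3.283
k = 1.96

1.96


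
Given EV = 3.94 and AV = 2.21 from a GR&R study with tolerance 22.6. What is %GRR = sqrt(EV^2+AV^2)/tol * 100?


GRR = sqrt(EV^2 + AV^2) = sqrt(3.94^2 + 2.21^2) = 4.5174882
%GRR = GRR / tol * 100 = 4.5174882 / 22.6 * 100
%GRR = 19.9889

19.9889


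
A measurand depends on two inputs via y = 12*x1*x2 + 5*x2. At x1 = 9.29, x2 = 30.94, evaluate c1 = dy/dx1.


y = 12*x1*x2 + 5*x2
dy/dx1 = 12*x2
Evaluate at x2 = 30.94: c1 = 12 * 30.94
c1 = 371.2800

371.2800


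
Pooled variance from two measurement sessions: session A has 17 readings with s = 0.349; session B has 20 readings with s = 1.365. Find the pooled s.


s_p = sqrt(((n1-1)*s1^2 + (n2-1)*s2^2) / (n1+n2-2))
numerator = (17-1)*0.349^2 + (20-1)*1.365^2 = 1.948816 + 35.401275 = 37.350091
denominator = 17 + 20 - 2 = 35
s_p^2 = 37.350091 / 35 = 1.0671455
s_p = sqrt(1.0671455) = 1.0330

1.0330


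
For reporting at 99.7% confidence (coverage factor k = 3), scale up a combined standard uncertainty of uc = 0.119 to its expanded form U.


U = k * uc
U = 3 * 0.119
U = 0.3570

0.3570


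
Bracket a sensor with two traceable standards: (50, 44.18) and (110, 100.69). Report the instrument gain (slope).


slope = (y2 - y1) / (x2 - x1)
= (100.69 - 44.18) / (110 - 50)
= 56.5100 / 60
= 0.9418

0.9418


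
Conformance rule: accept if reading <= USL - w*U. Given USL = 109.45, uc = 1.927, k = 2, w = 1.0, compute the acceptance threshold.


U = k * uc = 2 * 1.927 = 3.854
guard band g = w * U = 1.0 * 3.854 = 3.854
AL = USL - g = 109.45 - 3.854
AL = 105.5960

105.5960


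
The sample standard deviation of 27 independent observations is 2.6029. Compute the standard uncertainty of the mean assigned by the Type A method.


u_A = s / sqrt(n)
u_A = 2.6029 / sqrt(27)
u_A = 2.6029 / 5.1961524
u_A = 0.5009

0.5009


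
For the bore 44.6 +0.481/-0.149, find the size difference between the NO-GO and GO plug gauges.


GO = nominal - lower_tol (smallest hole = maximum material condition)
GO = 44.6 - 0.149 = 44.451
NO-GO = nominal + upper_tol (largest hole = least material condition)
NO-GO = 44.6 + 0.481 = 45.081
spread = NO-GO - GO = 45.081 - 44.451 = 0.6300

0.6300


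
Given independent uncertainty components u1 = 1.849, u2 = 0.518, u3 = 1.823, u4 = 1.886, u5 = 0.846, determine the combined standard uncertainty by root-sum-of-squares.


uc = sqrt(1.849^2 + 0.518^2 + 1.823^2 + 1.886^2 + 0.846^2)
uc = sqrt(11.283166)
uc = 3.3590

3.3590


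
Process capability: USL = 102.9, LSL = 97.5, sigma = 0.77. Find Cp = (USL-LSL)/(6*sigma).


Cp = (USL - LSL) / (6 * sigma)
= (102.9 - 97.5) / (6 * 0.77)
= 5.4000 / 4.6200
= 1.1688

1.1688


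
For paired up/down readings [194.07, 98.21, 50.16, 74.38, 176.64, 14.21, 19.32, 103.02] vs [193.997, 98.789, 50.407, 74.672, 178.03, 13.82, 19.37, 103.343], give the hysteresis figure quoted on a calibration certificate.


|194.07 - 193.997| = 0.0730
|98.21 - 98.789| = 0.5790
|50.16 - 50.407| = 0.2470
|74.38 - 74.672| = 0.2920
|176.64 - 178.03| = 1.3900
|14.21 - 13.82| = 0.3900
|19.32 - 19.37| = 0.0500
|103.02 - 103.343| = 0.3230
hysteresis = max(diffs) = 1.3900

1.3900


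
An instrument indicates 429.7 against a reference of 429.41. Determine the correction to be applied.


Correction = standard - reading
= 429.41 - 429.7
= -0.2900

-0.2900


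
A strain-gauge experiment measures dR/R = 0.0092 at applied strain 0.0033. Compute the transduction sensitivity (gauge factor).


GF = (dR/R) / epsilon
= 0.0092 / 0.0033
= 2.7879

2.7879


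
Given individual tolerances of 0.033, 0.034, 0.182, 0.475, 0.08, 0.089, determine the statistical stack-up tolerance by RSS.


RSS = sqrt(0.033^2 + 0.034^2 + 0.182^2 + 0.475^2 + 0.08^2 + 0.089^2)
= sqrt(0.275315)
= 0.5247

0.5247


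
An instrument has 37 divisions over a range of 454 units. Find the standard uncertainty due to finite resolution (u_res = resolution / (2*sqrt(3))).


resolution = range / divisions
resolution = 454 / 37 = 12.27027
u_res = resolution / (2*sqrt(3))
u_res = 12.27027 / 3.4641016
u_res = 3.5421

3.5421


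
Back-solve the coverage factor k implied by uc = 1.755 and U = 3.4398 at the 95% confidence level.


k = U / uc
k = 3.4398 / 1.755
k = 1.96

1.96


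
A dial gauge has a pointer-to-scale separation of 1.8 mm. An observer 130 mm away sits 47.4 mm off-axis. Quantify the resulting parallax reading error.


error = h * offset / d
= 1.8 * 47.4 / 130
= 0.6563

0.6563


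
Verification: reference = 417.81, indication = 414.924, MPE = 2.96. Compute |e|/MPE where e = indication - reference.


e = indication - reference = 414.924 - 417.81 = -2.8860
|e| = 2.8860
ratio = |e| / MPE = 2.8860 / 2.96
ratio = 0.9750

0.9750


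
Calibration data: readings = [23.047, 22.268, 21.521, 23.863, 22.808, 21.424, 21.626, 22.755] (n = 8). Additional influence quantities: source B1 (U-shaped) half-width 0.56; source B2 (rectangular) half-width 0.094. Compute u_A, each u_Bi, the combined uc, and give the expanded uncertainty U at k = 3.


mean = (23.047 + 22.268 + 21.521 + 23.863 + 22.808 + 21.424 + 21.626 + 22.755) / 8 = 22.414
s = sqrt(sum((x - mean)^2)/(n-1)) = 0.86119651
u_A = s / sqrt(n) = 0.86119651 / sqrt(8) = 0.30447895
u_B1 = 0.56 / sqrt(2) = 0.3959798
u_B2 = 0.094 / sqrt(3) = 0.054270925
uc = sqrt(0.30447895^2 + 0.3959798^2 + 0.054270925^2) = 0.50244678
U = k * uc = 3 * 0.50244678
U = 1.5073

1.5073


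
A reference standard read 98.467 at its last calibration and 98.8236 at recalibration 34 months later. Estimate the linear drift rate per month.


rate = (v2 - v1) / months
= (98.8236 - 98.467) / 34
= 0.3566 / 34
= 0.0105

0.0105


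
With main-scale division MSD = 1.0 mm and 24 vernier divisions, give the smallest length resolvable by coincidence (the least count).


LC = MSD / n_div
= 1.0 / 24
= 0.0417

0.0417


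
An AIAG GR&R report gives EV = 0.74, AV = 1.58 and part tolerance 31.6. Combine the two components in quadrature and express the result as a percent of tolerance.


GRR = sqrt(EV^2 + AV^2) = sqrt(0.74^2 + 1.58^2) = 1.7447063
%GRR = GRR / tol * 100 = 1.7447063 / 31.6 * 100
%GRR = 5.5212

5.5212


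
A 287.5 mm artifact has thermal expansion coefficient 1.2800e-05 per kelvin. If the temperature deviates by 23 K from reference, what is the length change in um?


dL = L * alpha * dT
= 287.5 * 1.2800e-05 * 23
= 0.0846400 mm
dL_um = 0.0846400 * 1000 = 84.6400 um

84.6400


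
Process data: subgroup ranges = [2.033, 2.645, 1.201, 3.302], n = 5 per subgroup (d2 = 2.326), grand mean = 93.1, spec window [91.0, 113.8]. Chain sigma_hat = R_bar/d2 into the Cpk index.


R_bar = (2.033 + 2.645 + 1.201 + 3.302) / 4 = 2.29525
sigma = R_bar / d2 = 2.29525 / 2.326 = 0.98677988
Cp = (USL - LSL)/(6*sigma) = (113.8 - 91.0)/(6*0.98677988) = 3.8509
Cpu = (113.8 - 93.1)/(3*0.98677988) = 6.9924
Cpl = (93.1 - 91.0)/(3*0.98677988) = 0.7094
Cpk = min(Cpu, Cpl) = 0.7094

0.7094


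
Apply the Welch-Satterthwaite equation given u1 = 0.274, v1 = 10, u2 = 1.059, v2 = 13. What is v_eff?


uc = sqrt(u1^2 + u2^2) = sqrt(0.274^2 + 1.059^2) = 1.0938725
v_eff = uc^4 / (u1^4/v1 + u2^4/v2)
= 1.0938725^4 / (0.274^4/10 + 1.059^4/13)
= 1.4317488 / 0.097311305
v_eff = 14.7131

14.7131


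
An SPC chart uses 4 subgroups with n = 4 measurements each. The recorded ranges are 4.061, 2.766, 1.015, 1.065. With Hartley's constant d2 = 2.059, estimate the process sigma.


R_bar = (4.061 + 2.766 + 1.015 + 1.065) / 4
R_bar = 8.907 / 4 = 2.22675
sigma_hat = R_bar / d2 = 2.22675 / 2.059 = 1.0815

1.0815


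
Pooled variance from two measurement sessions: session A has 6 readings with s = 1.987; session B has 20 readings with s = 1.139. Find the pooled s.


s_p = sqrt(((n1-1)*s1^2 + (n2-1)*s2^2) / (n1+n2-2))
numerator = (6-1)*1.987^2 + (20-1)*1.139^2 = 19.740845 + 24.649099 = 44.389944
denominator = 6 + 20 - 2 = 24
s_p^2 = 44.389944 / 24 = 1.849581
s_p = sqrt(1.849581) = 1.3600

1.3600


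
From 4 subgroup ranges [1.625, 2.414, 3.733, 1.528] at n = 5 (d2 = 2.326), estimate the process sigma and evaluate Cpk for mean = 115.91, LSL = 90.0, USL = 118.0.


R_bar = (1.625 + 2.414 + 3.733 + 1.528) / 4 = 2.325
sigma = R_bar / d2 = 2.325 / 2.326 = 0.99957008
Cp = (USL - LSL)/(6*sigma) = (118.0 - 90.0)/(6*0.99957008) = 4.6687
Cpu = (118.0 - 115.91)/(3*0.99957008) = 0.6970
Cpl = (115.91 - 90.0)/(3*0.99957008) = 8.6404
Cpk = min(Cpu, Cpl) = 0.6970

0.6970


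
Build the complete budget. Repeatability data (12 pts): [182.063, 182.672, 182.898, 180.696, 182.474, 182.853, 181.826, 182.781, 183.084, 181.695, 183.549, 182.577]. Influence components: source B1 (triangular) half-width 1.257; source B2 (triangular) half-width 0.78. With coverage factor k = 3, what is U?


mean = (182.063 + 182.672 + 182.898 + 180.696 + 182.474 + 182.853 + 181.826 + 182.781 + 183.084 + 181.695 + 183.549 + 182.577) / 12 = 182.4306667
s = sqrt(sum((x - mean)^2)/(n-1)) = 0.75856447
u_A = s / sqrt(n) = 0.75856447 / sqrt(12) = 0.2189787
u_B1 = 1.257 / sqrt(6) = 0.5131681
u_B2 = 0.78 / sqrt(6) = 0.31843367
uc = sqrt(0.2189787^2 + 0.5131681^2 + 0.31843367^2) = 0.642412
U = k * uc = 3 * 0.642412
U = 1.9272

1.9272


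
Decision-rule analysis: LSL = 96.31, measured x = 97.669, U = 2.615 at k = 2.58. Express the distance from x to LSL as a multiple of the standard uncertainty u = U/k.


u = U / k = 2.615 / 2.58 = 1.0135659
margin = |LSL - x| = |96.31 - 97.669| = 1.359
z = margin / u = 1.359 / 1.0135659
z = 1.3408

1.3408


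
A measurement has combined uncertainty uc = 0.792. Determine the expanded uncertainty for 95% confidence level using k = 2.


U = k * uc
U = 2 * 0.792
U = 1.5840

1.5840


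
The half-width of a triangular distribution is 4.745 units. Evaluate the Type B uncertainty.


u_B = half_width / sqrt(6)
u_B = 4.745 / 2.4494897
u_B = 1.9371

1.9371


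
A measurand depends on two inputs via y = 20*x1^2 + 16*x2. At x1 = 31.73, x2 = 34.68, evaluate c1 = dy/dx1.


y = 20*x1^2 + 16*x2
dy/dx1 = 2*20*x1
Evaluate at x1 = 31.73: c1 = 40 * 31.73
c1 = 1269.2000

1269.2000


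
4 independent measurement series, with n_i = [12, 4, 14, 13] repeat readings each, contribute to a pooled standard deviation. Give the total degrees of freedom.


nu = sum_i (n_i - 1)
nu = ((12 - 1) + (4 - 1) + (14 - 1) + (13 - 1))
nu = 11 + 3 + 13 + 12
nu = 39

39


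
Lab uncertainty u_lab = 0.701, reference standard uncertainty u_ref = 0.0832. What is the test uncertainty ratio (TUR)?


TUR = u_lab / u_ref
= 0.701 / 0.0832
= 8.4255

8.4255


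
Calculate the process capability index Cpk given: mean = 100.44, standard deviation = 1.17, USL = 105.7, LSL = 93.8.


Cpu = (USL - mean) / (3*sigma) = (105.7 - 100.44) / (3*1.17) = 1.4986
Cpl = (mean - LSL) / (3*sigma) = (100.44 - 93.8) / (3*1.17) = 1.8917
Cpk = min(Cpu, Cpl) = 1.4986

1.4986


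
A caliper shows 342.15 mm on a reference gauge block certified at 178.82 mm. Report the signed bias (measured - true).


Systematic error = measured - true
= 342.15 - 178.82
= 163.3300

163.3300


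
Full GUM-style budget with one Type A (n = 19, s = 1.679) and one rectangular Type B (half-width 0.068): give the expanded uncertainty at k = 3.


u_A = s / sqrt(n) = 1.679 / sqrt(19) = 0.38518902
u_B = half_width / sqrt(3) = 0.068 / sqrt(3) = 0.039259818
uc = sqrt(u_A^2 + u_B^2) = sqrt(0.38518902^2 + 0.039259818^2) = 0.3871846
U = k * uc = 3 * 0.3871846
U = 1.1616

1.1616


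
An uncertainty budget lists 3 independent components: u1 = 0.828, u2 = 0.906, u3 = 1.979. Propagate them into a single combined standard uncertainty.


uc = sqrt(0.828^2 + 0.906^2 + 1.979^2)
uc = sqrt(5.422861)
uc = 2.3287

2.3287


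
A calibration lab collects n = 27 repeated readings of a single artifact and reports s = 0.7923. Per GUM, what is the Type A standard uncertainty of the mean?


u_A = s / sqrt(n)
u_A = 0.7923 / sqrt(27)
u_A = 0.7923 / 5.1961524
u_A = 0.1525

0.1525


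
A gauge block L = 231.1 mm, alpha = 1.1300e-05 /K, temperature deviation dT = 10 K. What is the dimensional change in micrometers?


dL = L * alpha * dT
= 231.1 * 1.1300e-05 * 10
= 0.0261143 mm
dL_um = 0.0261143 * 1000 = 26.1143 um

26.1143


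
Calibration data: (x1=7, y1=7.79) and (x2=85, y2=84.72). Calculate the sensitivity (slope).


slope = (y2 - y1) / (x2 - x1)
= (84.72 - 7.79) / (85 - 7)
= 76.9300 / 78
= 0.9863

0.9863


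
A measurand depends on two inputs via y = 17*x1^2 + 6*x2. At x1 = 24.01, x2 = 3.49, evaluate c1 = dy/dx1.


y = 17*x1^2 + 6*x2
dy/dx1 = 2*17*x1
Evaluate at x1 = 24.01: c1 = 34 * 24.01
c1 = 816.3400

816.3400


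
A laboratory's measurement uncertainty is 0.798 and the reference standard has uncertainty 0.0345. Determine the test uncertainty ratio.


TUR = u_lab / u_ref
= 0.798 / 0.0345
= 23.1304

23.1304


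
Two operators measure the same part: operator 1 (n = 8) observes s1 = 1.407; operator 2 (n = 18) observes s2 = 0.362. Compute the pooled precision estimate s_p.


s_p = sqrt(((n1-1)*s1^2 + (n2-1)*s2^2) / (n1+n2-2))
numerator = (8-1)*1.407^2 + (18-1)*0.362^2 = 13.857543 + 2.227748 = 16.085291
denominator = 8 + 18 - 2 = 24
s_p^2 = 16.085291 / 24 = 0.67022046
s_p = sqrt(0.67022046) = 0.8187

0.8187


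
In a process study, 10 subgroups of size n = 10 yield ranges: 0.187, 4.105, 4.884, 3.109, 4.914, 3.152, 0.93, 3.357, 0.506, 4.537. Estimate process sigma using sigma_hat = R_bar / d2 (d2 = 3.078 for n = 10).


R_bar = (0.187 + 4.105 + 4.884 + 3.109 + 4.914 + 3.152 + 0.93 + 3.357 + 0.506 + 4.537) / 10
R_bar = 29.681 / 10 = 2.9681
sigma_hat = R_bar / d2 = 2.9681 / 3.078 = 0.9643

0.9643


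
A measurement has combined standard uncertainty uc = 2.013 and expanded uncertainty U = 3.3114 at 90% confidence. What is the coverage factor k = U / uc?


k = U / uc
k = 3.3114 / 2.013
k = 1.645

1.645


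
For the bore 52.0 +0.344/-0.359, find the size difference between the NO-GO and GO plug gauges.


GO = nominal - lower_tol (smallest hole = maximum material condition)
GO = 52.0 - 0.359 = 51.641
NO-GO = nominal + upper_tol (largest hole = least material condition)
NO-GO = 52.0 + 0.344 = 52.344
spread = NO-GO - GO = 52.344 - 51.641 = 0.7030

0.7030


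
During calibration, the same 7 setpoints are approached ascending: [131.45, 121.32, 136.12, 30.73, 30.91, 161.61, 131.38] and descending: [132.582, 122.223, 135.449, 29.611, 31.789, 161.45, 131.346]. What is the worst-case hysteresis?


|131.45 - 132.582| = 1.1320
|121.32 - 122.223| = 0.9030
|136.12 - 135.449| = 0.6710
|30.73 - 29.611| = 1.1190
|30.91 - 31.789| = 0.8790
|161.61 - 161.45| = 0.1600
|131.38 - 131.346| = 0.0340
hysteresis = max(diffs) = 1.1320

1.1320


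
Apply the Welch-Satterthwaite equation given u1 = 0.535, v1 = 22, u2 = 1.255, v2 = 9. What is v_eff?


uc = sqrt(u1^2 + u2^2) = sqrt(0.535^2 + 1.255^2) = 1.3642764
v_eff = uc^4 / (u1^4/v1 + u2^4/v2)
= 1.3642764^4 / (0.535^4/22 + 1.255^4/9)
= 3.4642519 / 0.2793576
v_eff = 12.4008

12.4008


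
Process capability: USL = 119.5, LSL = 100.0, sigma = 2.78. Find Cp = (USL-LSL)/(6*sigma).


Cp = (USL - LSL) / (6 * sigma)
= (119.5 - 100.0) / (6 * 2.78)
= 19.5000 / 16.6800
= 1.1691

1.1691


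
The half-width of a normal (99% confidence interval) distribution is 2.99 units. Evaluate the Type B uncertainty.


u_B = half_width / 2.576
u_B = 2.99 / 2.576
u_B = 1.1607

1.1607


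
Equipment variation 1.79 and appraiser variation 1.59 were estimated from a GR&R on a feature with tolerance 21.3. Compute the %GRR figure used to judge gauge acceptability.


GRR = sqrt(EV^2 + AV^2) = sqrt(1.79^2 + 1.59^2) = 2.3942013
%GRR = GRR / tol * 100 = 2.3942013 / 21.3 * 100
%GRR = 11.2404

11.2404


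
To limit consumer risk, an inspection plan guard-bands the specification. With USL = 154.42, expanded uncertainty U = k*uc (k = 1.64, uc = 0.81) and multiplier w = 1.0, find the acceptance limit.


U = k * uc = 1.64 * 0.81 = 1.3284
guard band g = w * U = 1.0 * 1.3284 = 1.3284
AL = USL - g = 154.42 - 1.3284
AL = 153.0916

153.0916


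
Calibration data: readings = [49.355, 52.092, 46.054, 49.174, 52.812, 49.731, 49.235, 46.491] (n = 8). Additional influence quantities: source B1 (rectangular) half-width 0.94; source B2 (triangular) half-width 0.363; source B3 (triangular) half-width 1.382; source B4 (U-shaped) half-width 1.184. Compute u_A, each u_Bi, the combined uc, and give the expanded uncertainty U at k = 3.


mean = (49.355 + 52.092 + 46.054 + 49.174 + 52.812 + 49.731 + 49.235 + 46.491) / 8 = 49.368
s = sqrt(sum((x - mean)^2)/(n-1)) = 2.352151
u_A = s / sqrt(n) = 2.352151 / sqrt(8) = 0.83161096
u_B1 = 0.94 / sqrt(3) = 0.54270925
u_B2 = 0.363 / sqrt(6) = 0.14819413
u_B3 = 1.382 / sqrt(6) = 0.56419914
u_B4 = 1.184 / sqrt(2) = 0.83721443
uc = sqrt(0.83161096^2 + 0.54270925^2 + 0.14819413^2 + 0.56419914^2 + 0.83721443^2) = 1.42384
U = k * uc = 3 * 1.42384
U = 4.2715

4.2715


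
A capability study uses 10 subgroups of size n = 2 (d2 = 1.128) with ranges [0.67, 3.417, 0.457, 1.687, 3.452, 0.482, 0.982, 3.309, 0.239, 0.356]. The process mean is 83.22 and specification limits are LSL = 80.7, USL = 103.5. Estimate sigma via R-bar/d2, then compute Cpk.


R_bar = (0.67 + 3.417 + 0.457 + 1.687 + 3.452 + 0.482 + 0.982 + 3.309 + 0.239 + 0.356) / 10 = 1.5051
sigma = R_bar / d2 = 1.5051 / 1.128 = 1.3343085
Cp = (USL - LSL)/(6*sigma) = (103.5 - 80.7)/(6*1.3343085) = 2.8479
Cpu = (103.5 - 83.22)/(3*1.3343085) = 5.0663
Cpl = (83.22 - 80.7)/(3*1.3343085) = 0.6295
Cpk = min(Cpu, Cpl) = 0.6295

0.6295


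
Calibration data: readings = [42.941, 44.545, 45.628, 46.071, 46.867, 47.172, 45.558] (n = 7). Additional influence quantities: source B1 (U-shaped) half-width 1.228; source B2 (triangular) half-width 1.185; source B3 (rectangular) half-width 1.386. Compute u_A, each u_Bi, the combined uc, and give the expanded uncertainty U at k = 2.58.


mean = (42.941 + 44.545 + 45.628 + 46.071 + 46.867 + 47.172 + 45.558) / 7 = 45.54028571
s = sqrt(sum((x - mean)^2)/(n-1)) = 1.4410186
u_A = s / sqrt(n) = 1.4410186 / sqrt(7) = 0.54465384
u_B1 = 1.228 / sqrt(2) = 0.86832713
u_B2 = 1.185 / sqrt(6) = 0.48377422
u_B3 = 1.386 / sqrt(3) = 0.80020747
uc = sqrt(0.54465384^2 + 0.86832713^2 + 0.48377422^2 + 0.80020747^2) = 1.387447
U = k * uc = 2.58 * 1.387447
U = 3.5796

3.5796
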